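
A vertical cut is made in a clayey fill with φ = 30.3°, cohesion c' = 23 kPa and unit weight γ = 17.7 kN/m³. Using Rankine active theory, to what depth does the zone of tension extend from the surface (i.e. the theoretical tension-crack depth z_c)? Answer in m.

4.53 m

K_a = tan²(45° − 30.3°/2) = 0.3293; √K_a = 0.5739.
The active pressure is zero where K_a γ z = 2c√K_a, so z_c = 2c/(γ√K_a) = 2×23/(17.7×0.5739) = 4.529 m.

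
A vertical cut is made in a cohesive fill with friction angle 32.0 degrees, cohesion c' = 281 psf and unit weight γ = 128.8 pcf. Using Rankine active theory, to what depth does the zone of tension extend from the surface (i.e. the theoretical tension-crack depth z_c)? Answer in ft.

K_a = tan²(45° − 32.0°/2) = 0.3073; √K_a = 0.5543.
The active pressure is zero where K_a γ z = 2c√K_a, so z_c = 2c/(γ√K_a) = 2×281/(128.8×0.5543) = 7.872 ft.

7.87 ft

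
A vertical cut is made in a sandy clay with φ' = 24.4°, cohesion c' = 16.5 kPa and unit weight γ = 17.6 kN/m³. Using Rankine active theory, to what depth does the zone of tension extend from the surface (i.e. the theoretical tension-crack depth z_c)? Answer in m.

K_a = tan²(45° − 24.4°/2) = 0.4153; √K_a = 0.6445.
The active pressure is zero where K_a γ z = 2c√K_a, so z_c = 2c/(γ√K_a) = 2×16.5/(17.6×0.6445) = 2.909 m.

2.91 m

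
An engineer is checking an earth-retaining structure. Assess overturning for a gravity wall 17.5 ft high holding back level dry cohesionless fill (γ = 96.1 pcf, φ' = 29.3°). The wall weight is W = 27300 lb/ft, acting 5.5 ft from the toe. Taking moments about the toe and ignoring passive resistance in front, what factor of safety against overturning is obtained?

5.10

K_a = tan²(45° − 29.3°/2) = 0.3428.
P_a = ½K_aγH² = 0.5×0.3428×96.1×17.5² = 5045 lb/ft, acting at H/3 = 5.833 ft above the base.
Overturning moment M_o = P_a × H/3 = 5045 × 5.833 = 29430.
Resisting moment M_r = W × 5.5 = 27300 × 5.5 = 150200.
FS_overturning = M_r/M_o = 150200/29430 = 5.102.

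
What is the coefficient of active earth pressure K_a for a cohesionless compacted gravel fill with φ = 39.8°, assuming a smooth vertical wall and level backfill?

K_a = (1 − sin φ)/(1 + sin φ) = (1 − sin 39.8°)/(1 + sin 39.8°) = 0.2194.

0.219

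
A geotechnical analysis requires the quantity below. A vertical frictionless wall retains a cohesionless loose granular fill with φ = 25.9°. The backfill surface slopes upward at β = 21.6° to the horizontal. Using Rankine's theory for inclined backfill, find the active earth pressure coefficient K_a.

K_a = cos β · (cos β − √(cos²β − cos²φ)) / (cos β + √(cos²β − cos²φ)).
cos β = 0.9298, cos φ = 0.8996, √(cos²β − cos²φ) = 0.2351.
K_a = 0.9298 × (0.9298 − 0.2351)/(0.9298 + 0.2351) = 0.5545.

0.554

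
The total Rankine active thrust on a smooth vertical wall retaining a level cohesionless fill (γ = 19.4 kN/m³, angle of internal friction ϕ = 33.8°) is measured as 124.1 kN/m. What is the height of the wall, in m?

6.70 m

K_a = 0.2851. P_a = ½ K_a γ H² ⇒ H = √(2P_a/(K_a γ)).
H = √(2×124.1/(0.2851×19.4)) = 6.699 m.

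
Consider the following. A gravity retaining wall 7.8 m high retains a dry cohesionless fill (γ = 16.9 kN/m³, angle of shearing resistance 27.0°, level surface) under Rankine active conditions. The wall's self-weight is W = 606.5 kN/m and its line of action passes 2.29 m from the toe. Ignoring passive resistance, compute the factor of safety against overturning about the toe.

K_a = tan²(45° − 27.0°/2) = 0.3755.
P_a = ½K_aγH² = 0.5×0.3755×16.9×7.8² = 193.1 kN/m, acting at H/3 = 2.600 m above the base.
Overturning moment M_o = P_a × H/3 = 193.1 × 2.600 = 501.9.
Resisting moment M_r = W × 2.29 = 606.5 × 2.29 = 1389.
FS_overturning = M_r/M_o = 1389/501.9 = 2.767.

2.77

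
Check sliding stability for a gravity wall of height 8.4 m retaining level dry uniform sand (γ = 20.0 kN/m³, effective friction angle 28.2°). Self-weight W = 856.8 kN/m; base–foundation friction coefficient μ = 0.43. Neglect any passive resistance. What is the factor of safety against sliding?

1.46

K_a = tan²(45° − 28.2°/2) = 0.3582.
P_a = ½K_aγH² = 0.5×0.3582×20.0×8.4² = 252.7 kN/m, acting at H/3 = 2.800 m above the base.
FS_sliding = μW / P_a = 0.43×856.8 / 252.7 = 1.458.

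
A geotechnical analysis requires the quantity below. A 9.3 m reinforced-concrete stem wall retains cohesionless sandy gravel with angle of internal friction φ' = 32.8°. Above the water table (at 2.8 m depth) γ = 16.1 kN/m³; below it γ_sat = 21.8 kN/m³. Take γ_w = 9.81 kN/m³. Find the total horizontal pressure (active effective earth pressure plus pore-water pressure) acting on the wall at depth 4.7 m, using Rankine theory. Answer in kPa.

K_a = (1 − sin φ)/(1 + sin φ) = 0.2973.
γ' = 21.8 − 9.81 = 11.99 kN/m³.
Effective vertical stress at 4.7 m: σ'_v = 16.1×2.8 + 11.99×1.90 = 67.86 kPa.
σ'_h = K_a σ'_v = 0.2973 × 67.86 = 20.17 kPa; u = γ_w × 1.90 = 18.64 kPa.
Total σ_h = 20.17 + 18.64 = 38.81 kPa.

38.8 kPa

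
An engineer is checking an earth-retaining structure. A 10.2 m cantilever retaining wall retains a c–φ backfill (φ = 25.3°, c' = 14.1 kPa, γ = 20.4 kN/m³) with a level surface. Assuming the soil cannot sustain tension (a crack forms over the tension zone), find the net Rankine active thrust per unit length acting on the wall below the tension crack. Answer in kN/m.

263 kN/m

K_a = 0.4012; √K_a = 0.6334.
Tension-crack depth z_c = 2c/(γ√K_a) = 2×14.1/(20.4×0.6334) = 2.182 m.
σ_a at base = K_a γ H − 2c√K_a = 0.4012×20.4×10.2 − 2×14.1×0.6334 = 65.62 kPa.
P_a = ½ × 65.62 × (H − z_c) = 0.5×65.62×8.018 = 263.0 kN/m.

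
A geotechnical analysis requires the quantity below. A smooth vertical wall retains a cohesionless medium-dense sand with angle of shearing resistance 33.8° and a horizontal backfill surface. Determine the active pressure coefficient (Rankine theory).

0.285

K_a = tan²(45° − φ/2) = tan²(28.10°) = 0.2851.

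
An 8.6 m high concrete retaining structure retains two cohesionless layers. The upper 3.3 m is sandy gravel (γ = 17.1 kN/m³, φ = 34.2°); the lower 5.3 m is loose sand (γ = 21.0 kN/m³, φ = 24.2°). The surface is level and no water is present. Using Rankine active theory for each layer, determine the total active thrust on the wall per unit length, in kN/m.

K_a1 = tan²(45°−34.2°/2) = 0.2803; K_a2 = tan²(45°−24.2°/2) = 0.4185.
Layer 1: σ at base = K_a1 γ₁ h₁ = 15.82 kPa; P₁ = ½×15.82×3.3 = 26.10.
Layer 2: σ_v at top = γ₁h₁ = 56.43; σ_h top = K_a2×56.43 = 23.62; σ_h base = K_a2×(56.43+21.0×5.3) = 70.20.
P₂ = ½(23.62+70.20)×5.3 = 248.6. Total P_a = 26.10+248.6 = 274.7 kN/m.

275 kN/m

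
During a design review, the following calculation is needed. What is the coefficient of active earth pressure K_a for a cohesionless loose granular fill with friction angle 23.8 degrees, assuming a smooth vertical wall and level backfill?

K_a = tan²(45° − φ/2) = tan²(33.10°) = 0.4250.

0.425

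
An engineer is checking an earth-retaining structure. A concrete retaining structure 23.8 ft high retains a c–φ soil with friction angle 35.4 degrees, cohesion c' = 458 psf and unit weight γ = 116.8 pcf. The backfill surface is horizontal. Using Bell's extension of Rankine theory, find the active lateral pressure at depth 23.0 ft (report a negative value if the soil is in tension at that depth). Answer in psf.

243 psf

K_a = (1 − sin φ)/(1 + sin φ) = 0.2664.
σ_a = K_a γ z − 2c√K_a = 0.2664×116.8×23.0 − 2×458×0.5161 = 242.9 psf.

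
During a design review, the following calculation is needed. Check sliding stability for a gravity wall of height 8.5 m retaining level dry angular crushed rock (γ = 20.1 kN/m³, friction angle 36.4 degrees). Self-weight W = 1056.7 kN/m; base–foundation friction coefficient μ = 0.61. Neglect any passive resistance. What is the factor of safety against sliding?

3.48

K_a = tan²(45° − 36.4°/2) = 0.2552.
P_a = ½K_aγH² = 0.5×0.2552×20.1×8.5² = 185.3 kN/m, acting at H/3 = 2.833 m above the base.
FS_sliding = μW / P_a = 0.61×1056.7 / 185.3 = 3.479.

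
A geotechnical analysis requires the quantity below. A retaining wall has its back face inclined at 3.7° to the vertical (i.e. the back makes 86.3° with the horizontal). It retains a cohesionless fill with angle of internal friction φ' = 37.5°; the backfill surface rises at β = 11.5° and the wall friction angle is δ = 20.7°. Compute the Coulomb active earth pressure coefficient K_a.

0.282

K_a = sin²(α+φ) / [sin²α · sin(α−δ) · (1 + √{sin(φ+δ)sin(φ−β) / (sin(α−δ)sin(α+β))})²].
With α = 86.3°, φ = 37.5°, δ = 20.7°, β = 11.5°: K_a = 0.2822.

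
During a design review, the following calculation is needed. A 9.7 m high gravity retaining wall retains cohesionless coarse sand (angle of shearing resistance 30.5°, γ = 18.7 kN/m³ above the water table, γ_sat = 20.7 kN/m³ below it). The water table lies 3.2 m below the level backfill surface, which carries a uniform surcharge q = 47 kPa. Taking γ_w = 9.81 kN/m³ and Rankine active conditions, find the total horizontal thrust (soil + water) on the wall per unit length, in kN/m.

590 kN/m

K_a = tan²(45° − φ/2) = 0.3267.
γ' = 20.7 − 9.81 = 10.89 kN/m³. h₂ = H − d_w = 6.5 m.
σ'_h: at surface K_a·q = 15.35; at WT K_a(q+γd_w) = 34.90; at base K_a(q+γd_w+γ'h₂) = 58.02 kPa.
P₁ = ½(15.35+34.90)×3.2 = 80.41; P₂ = ½(34.90+58.02)×6.5 = 302.0; P_w = ½γ_w h₂² = 207.2.
Total = 80.41+302.0+207.2 = 589.6 kN/m.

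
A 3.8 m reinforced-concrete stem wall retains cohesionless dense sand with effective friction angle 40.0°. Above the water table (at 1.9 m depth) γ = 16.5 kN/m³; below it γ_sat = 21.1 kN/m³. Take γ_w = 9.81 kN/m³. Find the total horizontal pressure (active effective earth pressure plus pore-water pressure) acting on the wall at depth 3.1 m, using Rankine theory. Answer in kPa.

K_a = (1 − sin φ)/(1 + sin φ) = 0.2174.
γ' = 21.1 − 9.81 = 11.29 kN/m³.
Effective vertical stress at 3.1 m: σ'_v = 16.5×1.9 + 11.29×1.20 = 44.90 kPa.
σ'_h = K_a σ'_v = 0.2174 × 44.90 = 9.763 kPa; u = γ_w × 1.20 = 11.77 kPa.
Total σ_h = 9.763 + 11.77 = 21.53 kPa.

21.5 kPa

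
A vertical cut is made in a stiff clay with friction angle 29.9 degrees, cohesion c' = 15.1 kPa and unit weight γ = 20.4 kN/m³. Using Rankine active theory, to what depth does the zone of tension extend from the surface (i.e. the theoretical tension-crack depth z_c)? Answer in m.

2.56 m

K_a = tan²(45° − 29.9°/2) = 0.3347; √K_a = 0.5785.
The active pressure is zero where K_a γ z = 2c√K_a, so z_c = 2c/(γ√K_a) = 2×15.1/(20.4×0.5785) = 2.559 m.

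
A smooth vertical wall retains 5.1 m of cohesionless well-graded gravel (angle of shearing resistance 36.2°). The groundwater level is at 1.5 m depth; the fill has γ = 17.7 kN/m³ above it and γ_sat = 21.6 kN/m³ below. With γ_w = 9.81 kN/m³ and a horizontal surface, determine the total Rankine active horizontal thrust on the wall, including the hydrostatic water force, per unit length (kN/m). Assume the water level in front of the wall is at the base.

113 kN/m

K_a = tan²(45° − φ/2) = 0.2574.
γ' = 21.6 − 9.81 = 11.79 kN/m³. Depth below WT = 3.6 m.
σ'_h at WT = K_a γ d_w = 6.834 kPa; at base = 6.834 + K_a γ' × 3.6 = 17.76 kPa.
P₁ (0–1.5 m) = ½×6.834×1.5 = 5.125. P₂ (1.5–5.1 m) = ½(6.834+17.76)×3.6 = 44.26.
P_w = ½ γ_w h₂² = 0.5×9.81×3.6² = 63.57. Total = 5.125+44.26+63.57 = 113.0 kN/m.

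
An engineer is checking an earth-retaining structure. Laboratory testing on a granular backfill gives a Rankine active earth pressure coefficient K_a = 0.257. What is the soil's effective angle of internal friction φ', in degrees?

K_a = tan²(45° − φ/2) ⇒ 45° − φ/2 = arctan(√0.257) = 26.88°.
φ = 2(45° − 26.88°) = 36.23°.

36.2°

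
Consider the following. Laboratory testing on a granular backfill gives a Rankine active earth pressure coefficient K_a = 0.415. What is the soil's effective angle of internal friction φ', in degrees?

K_a = tan²(45° − φ/2) ⇒ 45° − φ/2 = arctan(√0.415) = 32.79°.
φ = 2(45° − 32.79°) = 24.42°.

24.4°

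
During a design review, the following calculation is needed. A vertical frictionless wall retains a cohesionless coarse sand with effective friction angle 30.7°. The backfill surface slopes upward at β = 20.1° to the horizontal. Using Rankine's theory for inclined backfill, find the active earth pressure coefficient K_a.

0.401

K_a = cos β · (cos β − √(cos²β − cos²φ)) / (cos β + √(cos²β − cos²φ)).
cos β = 0.9391, cos φ = 0.8599, √(cos²β − cos²φ) = 0.3776.
K_a = 0.9391 × (0.9391 − 0.3776)/(0.9391 + 0.3776) = 0.4005.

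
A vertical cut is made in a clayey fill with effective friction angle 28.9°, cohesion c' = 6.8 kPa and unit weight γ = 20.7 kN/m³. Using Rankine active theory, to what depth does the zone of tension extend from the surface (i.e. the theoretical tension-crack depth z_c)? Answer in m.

1.11 m

K_a = tan²(45° − 28.9°/2) = 0.3484; √K_a = 0.5902.
The active pressure is zero where K_a γ z = 2c√K_a, so z_c = 2c/(γ√K_a) = 2×6.8/(20.7×0.5902) = 1.113 m.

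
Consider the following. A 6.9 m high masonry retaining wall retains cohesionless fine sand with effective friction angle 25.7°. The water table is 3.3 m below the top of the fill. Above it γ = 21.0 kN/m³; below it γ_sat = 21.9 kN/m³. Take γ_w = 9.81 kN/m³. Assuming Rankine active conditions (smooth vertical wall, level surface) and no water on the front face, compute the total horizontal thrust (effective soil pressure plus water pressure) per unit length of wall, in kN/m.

K_a = tan²(45° − φ/2) = 0.3950.
γ' = 21.9 − 9.81 = 12.09 kN/m³. Depth below WT = 3.6 m.
σ'_h at WT = K_a γ d_w = 27.38 kPa; at base = 27.38 + K_a γ' × 3.6 = 44.57 kPa.
P₁ (0–3.3 m) = ½×27.38×3.3 = 45.17. P₂ (3.3–6.9 m) = ½(27.38+44.57)×3.6 = 129.5.
P_w = ½ γ_w h₂² = 0.5×9.81×3.6² = 63.57. Total = 45.17+129.5+63.57 = 238.2 kN/m.

238 kN/m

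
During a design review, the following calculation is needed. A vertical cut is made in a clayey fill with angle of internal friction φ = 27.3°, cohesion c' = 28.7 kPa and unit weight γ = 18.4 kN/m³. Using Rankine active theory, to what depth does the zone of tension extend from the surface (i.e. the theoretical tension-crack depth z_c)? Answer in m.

K_a = tan²(45° − 27.3°/2) = 0.3711; √K_a = 0.6092.
The active pressure is zero where K_a γ z = 2c√K_a, so z_c = 2c/(γ√K_a) = 2×28.7/(18.4×0.6092) = 5.121 m.

5.12 m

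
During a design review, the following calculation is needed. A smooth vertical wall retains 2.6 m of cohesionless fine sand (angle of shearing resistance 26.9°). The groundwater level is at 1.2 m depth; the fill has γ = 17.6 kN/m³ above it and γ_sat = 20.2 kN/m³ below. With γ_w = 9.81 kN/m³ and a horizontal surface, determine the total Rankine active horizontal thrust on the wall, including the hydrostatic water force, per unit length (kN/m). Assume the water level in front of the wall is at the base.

K_a = tan²(45° − φ/2) = 0.3770.
γ' = 20.2 − 9.81 = 10.39 kN/m³. Depth below WT = 1.4 m.
σ'_h at WT = K_a γ d_w = 7.962 kPa; at base = 7.962 + K_a γ' × 1.4 = 13.45 kPa.
P₁ (0–1.2 m) = ½×7.962×1.2 = 4.777. P₂ (1.2–2.6 m) = ½(7.962+13.45)×1.4 = 14.99.
P_w = ½ γ_w h₂² = 0.5×9.81×1.4² = 9.614. Total = 4.777+14.99+9.614 = 29.38 kN/m.

29.4 kN/m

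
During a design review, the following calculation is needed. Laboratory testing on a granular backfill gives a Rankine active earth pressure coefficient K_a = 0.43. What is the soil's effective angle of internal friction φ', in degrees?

K_a = tan²(45° − φ/2) ⇒ 45° − φ/2 = arctan(√0.43) = 33.25°.
φ = 2(45° − 33.25°) = 23.49°.

23.5°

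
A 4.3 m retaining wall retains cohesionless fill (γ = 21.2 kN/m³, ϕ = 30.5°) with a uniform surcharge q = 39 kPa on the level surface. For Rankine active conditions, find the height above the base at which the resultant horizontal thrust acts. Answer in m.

K_a = 0.3267.
Triangular part P₁ = ½K_aγH² = 64.02 at H/3 = 1.433 m; rectangular part P₂ = K_a q H = 54.78 at H/2 = 2.150 m.
ȳ = (P₁·1.433 + P₂·2.150)/(P₁+P₂) = 1.764 m.

1.76 m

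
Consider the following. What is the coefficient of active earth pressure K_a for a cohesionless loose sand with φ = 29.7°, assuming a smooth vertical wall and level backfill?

K_a = tan²(45° − φ/2) = tan²(30.15°) = 0.3374.

0.337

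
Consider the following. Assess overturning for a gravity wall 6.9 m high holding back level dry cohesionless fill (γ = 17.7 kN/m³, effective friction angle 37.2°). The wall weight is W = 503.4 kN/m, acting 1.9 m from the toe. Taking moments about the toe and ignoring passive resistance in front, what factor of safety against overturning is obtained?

K_a = tan²(45° − 37.2°/2) = 0.2464.
P_a = ½K_aγH² = 0.5×0.2464×17.7×6.9² = 103.8 kN/m, acting at H/3 = 2.300 m above the base.
Overturning moment M_o = P_a × H/3 = 103.8 × 2.300 = 238.8.
Resisting moment M_r = W × 1.9 = 503.4 × 1.9 = 956.5.
FS_overturning = M_r/M_o = 956.5/238.8 = 4.005.

4.01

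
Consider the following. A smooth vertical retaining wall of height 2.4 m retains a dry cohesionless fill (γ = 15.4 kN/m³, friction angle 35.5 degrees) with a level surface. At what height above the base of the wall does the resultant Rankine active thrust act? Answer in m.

K_a = 0.2653.
The pressure distribution is triangular, so the resultant acts at H/3 above the base = 2.4/3 = 0.8000 m.

0.800 m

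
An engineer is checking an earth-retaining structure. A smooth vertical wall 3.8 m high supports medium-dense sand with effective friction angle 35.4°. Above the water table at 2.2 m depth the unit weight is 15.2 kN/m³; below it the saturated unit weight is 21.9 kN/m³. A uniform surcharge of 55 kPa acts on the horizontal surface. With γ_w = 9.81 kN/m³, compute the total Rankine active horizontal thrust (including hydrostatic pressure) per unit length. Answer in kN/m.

K_a = tan²(45° − φ/2) = 0.2664.
γ' = 21.9 − 9.81 = 12.09 kN/m³. h₂ = H − d_w = 1.6 m.
σ'_h: at surface K_a·q = 14.65; at WT K_a(q+γd_w) = 23.56; at base K_a(q+γd_w+γ'h₂) = 28.71 kPa.
P₁ = ½(14.65+23.56)×2.2 = 42.03; P₂ = ½(23.56+28.71)×1.6 = 41.82; P_w = ½γ_w h₂² = 12.56.
Total = 42.03+41.82+12.56 = 96.41 kN/m.

96.4 kN/m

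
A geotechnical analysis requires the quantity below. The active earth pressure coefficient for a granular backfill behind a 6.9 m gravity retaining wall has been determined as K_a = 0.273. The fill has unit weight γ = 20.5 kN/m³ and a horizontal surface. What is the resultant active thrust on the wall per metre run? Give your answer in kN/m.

P = ½ K_a γ H² = 0.5 × 0.273 × 20.5 × 6.9² = 133.2 kN/m.

133 kN/m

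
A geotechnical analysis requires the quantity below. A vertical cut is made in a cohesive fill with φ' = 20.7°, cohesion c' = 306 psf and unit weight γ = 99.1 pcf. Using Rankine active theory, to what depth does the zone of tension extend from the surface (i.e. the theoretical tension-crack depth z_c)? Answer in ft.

K_a = tan²(45° − 20.7°/2) = 0.4777; √K_a = 0.6911.
The active pressure is zero where K_a γ z = 2c√K_a, so z_c = 2c/(γ√K_a) = 2×306/(99.1×0.6911) = 8.935 ft.

8.94 ft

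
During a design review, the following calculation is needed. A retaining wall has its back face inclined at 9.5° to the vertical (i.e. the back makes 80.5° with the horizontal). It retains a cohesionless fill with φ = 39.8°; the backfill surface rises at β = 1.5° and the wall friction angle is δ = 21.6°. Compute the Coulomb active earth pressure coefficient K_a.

0.276

K_a = sin²(α+φ) / [sin²α · sin(α−δ) · (1 + √{sin(φ+δ)sin(φ−β) / (sin(α−δ)sin(α+β))})²].
With α = 80.5°, φ = 39.8°, δ = 21.6°, β = 1.5°: K_a = 0.2759.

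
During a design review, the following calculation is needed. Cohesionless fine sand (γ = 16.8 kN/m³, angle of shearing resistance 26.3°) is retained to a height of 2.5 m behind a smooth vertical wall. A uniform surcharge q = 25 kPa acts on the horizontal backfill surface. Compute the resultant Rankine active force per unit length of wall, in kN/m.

44.4 kN/m

K_a = tan²(45° − φ/2) = 0.3859.
Soil triangle: ½ K_a γ H² = 0.5×0.3859×16.8×2.5² = 20.26 kN/m.
Surcharge rectangle: K_a q H = 0.3859×25×2.5 = 24.12 kN/m.
Total = 20.26 + 24.12 = 44.38 kN/m.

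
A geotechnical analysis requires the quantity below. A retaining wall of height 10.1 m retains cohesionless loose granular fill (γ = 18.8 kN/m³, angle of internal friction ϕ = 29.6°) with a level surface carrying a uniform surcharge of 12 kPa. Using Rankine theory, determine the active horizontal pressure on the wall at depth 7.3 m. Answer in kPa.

K_a = (1 − sin φ)/(1 + sin φ) = 0.3387.
σ_v = γz + q = 18.8 × 7.3 + 12 = 149.2 kPa.
σ_h = K_a σ_v = 0.3387 × 149.2 = 50.55 kPa.

50.6 kPa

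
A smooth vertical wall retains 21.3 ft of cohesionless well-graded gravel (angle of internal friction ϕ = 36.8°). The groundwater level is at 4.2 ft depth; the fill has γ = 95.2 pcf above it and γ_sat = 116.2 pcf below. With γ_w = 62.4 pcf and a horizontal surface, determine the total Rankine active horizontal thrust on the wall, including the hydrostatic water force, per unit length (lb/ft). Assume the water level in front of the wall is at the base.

K_a = tan²(45° − φ/2) = 0.2508.
γ' = 116.2 − 62.4 = 53.80 pcf. Depth below WT = 17.1 ft.
σ'_h at WT = K_a γ d_w = 100.3 psf; at base = 100.3 + K_a γ' × 17.1 = 331.0 psf.
P₁ (0–4.2 ft) = ½×100.3×4.2 = 210.6. P₂ (4.2–21.3 ft) = ½(100.3+331.0)×17.1 = 3687.
P_w = ½ γ_w h₂² = 0.5×62.4×17.1² = 9123. Total = 210.6+3687+9123 = 13020 lb/ft.

13000 lb/ft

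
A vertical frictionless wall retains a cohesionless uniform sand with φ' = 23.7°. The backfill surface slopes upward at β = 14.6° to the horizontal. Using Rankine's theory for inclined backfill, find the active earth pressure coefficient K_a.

0.495

K_a = cos β · (cos β − √(cos²β − cos²φ)) / (cos β + √(cos²β − cos²φ)).
cos β = 0.9677, cos φ = 0.9157, √(cos²β − cos²φ) = 0.3131.
K_a = 0.9677 × (0.9677 − 0.3131)/(0.9677 + 0.3131) = 0.4946.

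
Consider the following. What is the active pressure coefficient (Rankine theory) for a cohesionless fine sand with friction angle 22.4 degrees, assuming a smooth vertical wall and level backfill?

K_a = tan²(45° − φ/2) = tan²(33.80°) = 0.4482.

0.448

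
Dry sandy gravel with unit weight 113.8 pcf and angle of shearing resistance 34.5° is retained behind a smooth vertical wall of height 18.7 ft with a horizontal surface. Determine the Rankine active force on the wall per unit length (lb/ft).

K_a = tan²(45° − φ/2) = 0.2768.
P_a = ½ K_a γ H² = 0.5 × 0.2768 × 113.8 × 18.7² = 5508 lb/ft.

5510 lb/ft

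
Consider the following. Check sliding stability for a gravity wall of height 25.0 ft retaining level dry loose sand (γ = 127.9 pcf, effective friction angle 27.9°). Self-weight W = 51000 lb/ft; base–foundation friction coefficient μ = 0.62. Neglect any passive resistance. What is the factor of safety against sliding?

K_a = tan²(45° − 27.9°/2) = 0.3625.
P_a = ½K_aγH² = 0.5×0.3625×127.9×25.0² = 14490 lb/ft, acting at H/3 = 8.333 ft above the base.
FS_sliding = μW / P_a = 0.62×51000 / 14490 = 2.183.

2.18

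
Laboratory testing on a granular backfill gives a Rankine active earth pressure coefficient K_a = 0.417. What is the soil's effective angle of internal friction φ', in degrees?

K_a = tan²(45° − φ/2) ⇒ 45° − φ/2 = arctan(√0.417) = 32.85°.
φ = 2(45° − 32.85°) = 24.29°.

24.3°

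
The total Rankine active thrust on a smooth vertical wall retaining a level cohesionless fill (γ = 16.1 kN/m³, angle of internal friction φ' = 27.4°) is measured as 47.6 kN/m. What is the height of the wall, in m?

K_a = 0.3697. P_a = ½ K_a γ H² ⇒ H = √(2P_a/(K_a γ)).
H = √(2×47.6/(0.3697×16.1)) = 3.999 m.

4.00 m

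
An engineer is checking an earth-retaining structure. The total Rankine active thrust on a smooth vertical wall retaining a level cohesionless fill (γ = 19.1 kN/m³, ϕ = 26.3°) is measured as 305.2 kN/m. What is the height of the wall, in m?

9.10 m

K_a = 0.3859. P_a = ½ K_a γ H² ⇒ H = √(2P_a/(K_a γ)).
H = √(2×305.2/(0.3859×19.1)) = 9.100 m.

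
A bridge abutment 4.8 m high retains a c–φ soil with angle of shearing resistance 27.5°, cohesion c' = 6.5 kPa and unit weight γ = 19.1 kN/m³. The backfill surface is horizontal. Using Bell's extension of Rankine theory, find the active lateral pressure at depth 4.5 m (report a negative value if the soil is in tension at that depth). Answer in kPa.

K_a = (1 − sin φ)/(1 + sin φ) = 0.3682.
σ_a = K_a γ z − 2c√K_a = 0.3682×19.1×4.5 − 2×6.5×0.6068 = 23.76 kPa.

23.8 kPa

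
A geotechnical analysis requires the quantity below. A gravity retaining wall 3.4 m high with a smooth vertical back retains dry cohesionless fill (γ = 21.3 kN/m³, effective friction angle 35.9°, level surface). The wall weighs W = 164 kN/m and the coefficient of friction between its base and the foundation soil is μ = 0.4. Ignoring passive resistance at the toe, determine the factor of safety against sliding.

2.04

K_a = tan²(45° − 35.9°/2) = 0.2607.
P_a = ½K_aγH² = 0.5×0.2607×21.3×3.4² = 32.10 kN/m, acting at H/3 = 1.133 m above the base.
FS_sliding = μW / P_a = 0.4×164 / 32.10 = 2.044.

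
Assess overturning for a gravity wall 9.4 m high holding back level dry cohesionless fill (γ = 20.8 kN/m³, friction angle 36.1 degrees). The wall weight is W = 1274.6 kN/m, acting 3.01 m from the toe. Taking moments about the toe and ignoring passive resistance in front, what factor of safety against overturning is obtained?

K_a = tan²(45° − 36.1°/2) = 0.2585.
P_a = ½K_aγH² = 0.5×0.2585×20.8×9.4² = 237.5 kN/m, acting at H/3 = 3.133 m above the base.
Overturning moment M_o = P_a × H/3 = 237.5 × 3.133 = 744.3.
Resisting moment M_r = W × 3.01 = 1274.6 × 3.01 = 3837.
FS_overturning = M_r/M_o = 3837/744.3 = 5.155.

5.15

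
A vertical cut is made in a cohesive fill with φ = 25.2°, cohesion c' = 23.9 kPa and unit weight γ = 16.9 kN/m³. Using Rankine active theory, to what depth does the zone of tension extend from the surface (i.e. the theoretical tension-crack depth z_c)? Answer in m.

4.46 m

K_a = tan²(45° − 25.2°/2) = 0.4027; √K_a = 0.6346.
The active pressure is zero where K_a γ z = 2c√K_a, so z_c = 2c/(γ√K_a) = 2×23.9/(16.9×0.6346) = 4.457 m.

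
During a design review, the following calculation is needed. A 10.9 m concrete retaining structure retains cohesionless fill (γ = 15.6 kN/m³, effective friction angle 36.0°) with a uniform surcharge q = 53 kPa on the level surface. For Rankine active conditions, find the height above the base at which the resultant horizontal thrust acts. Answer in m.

4.33 m

K_a = 0.2596.
Triangular part P₁ = ½K_aγH² = 240.6 at H/3 = 3.633 m; rectangular part P₂ = K_a q H = 150.0 at H/2 = 5.450 m.
ȳ = (P₁·3.633 + P₂·5.450)/(P₁+P₂) = 4.331 m.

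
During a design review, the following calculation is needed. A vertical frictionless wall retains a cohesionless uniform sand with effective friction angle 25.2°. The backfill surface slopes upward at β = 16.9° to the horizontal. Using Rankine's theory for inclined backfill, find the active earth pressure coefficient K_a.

K_a = cos β · (cos β − √(cos²β − cos²φ)) / (cos β + √(cos²β − cos²φ)).
cos β = 0.9568, cos φ = 0.9048, √(cos²β − cos²φ) = 0.3111.
K_a = 0.9568 × (0.9568 − 0.3111)/(0.9568 + 0.3111) = 0.4873.

0.487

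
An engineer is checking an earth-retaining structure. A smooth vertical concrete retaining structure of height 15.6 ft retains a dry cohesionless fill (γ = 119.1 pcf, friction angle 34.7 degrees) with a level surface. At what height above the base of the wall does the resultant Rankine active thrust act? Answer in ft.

K_a = 0.2745.
The pressure distribution is triangular, so the resultant acts at H/3 above the base = 15.6/3 = 5.200 ft.

5.20 ft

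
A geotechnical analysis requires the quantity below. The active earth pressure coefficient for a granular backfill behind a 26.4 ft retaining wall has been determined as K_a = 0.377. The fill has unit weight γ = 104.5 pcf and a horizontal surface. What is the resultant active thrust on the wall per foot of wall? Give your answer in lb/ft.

P = ½ K_a γ H² = 0.5 × 0.377 × 104.5 × 26.4² = 13730 lb/ft.

13700 lb/ft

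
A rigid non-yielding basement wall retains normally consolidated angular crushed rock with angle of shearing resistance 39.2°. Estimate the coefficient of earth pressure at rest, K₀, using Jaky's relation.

K₀ = 1 − sin φ' = 1 − sin 39.2° = 0.3680.

0.368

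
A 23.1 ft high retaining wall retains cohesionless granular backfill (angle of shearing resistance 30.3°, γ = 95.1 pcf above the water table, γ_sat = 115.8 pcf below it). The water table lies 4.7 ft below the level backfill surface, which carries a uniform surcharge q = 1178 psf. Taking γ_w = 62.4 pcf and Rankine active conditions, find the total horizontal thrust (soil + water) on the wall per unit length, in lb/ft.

25600 lb/ft

K_a = tan²(45° − φ/2) = 0.3293.
γ' = 115.8 − 62.4 = 53.40 pcf. h₂ = H − d_w = 18.4 ft.
σ'_h: at surface K_a·q = 387.9; at WT K_a(q+γd_w) = 535.1; at base K_a(q+γd_w+γ'h₂) = 858.7 psf.
P₁ = ½(387.9+535.1)×4.7 = 2169; P₂ = ½(535.1+858.7)×18.4 = 12820; P_w = ½γ_w h₂² = 10560.
Total = 2169+12820+10560 = 25560 lb/ft.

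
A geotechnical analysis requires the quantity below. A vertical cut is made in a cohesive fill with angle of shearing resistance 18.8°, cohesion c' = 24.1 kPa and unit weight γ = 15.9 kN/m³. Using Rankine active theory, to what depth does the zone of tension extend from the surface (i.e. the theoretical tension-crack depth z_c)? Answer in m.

4.23 m

K_a = tan²(45° − 18.8°/2) = 0.5126; √K_a = 0.7159.
The active pressure is zero where K_a γ z = 2c√K_a, so z_c = 2c/(γ√K_a) = 2×24.1/(15.9×0.7159) = 4.234 m.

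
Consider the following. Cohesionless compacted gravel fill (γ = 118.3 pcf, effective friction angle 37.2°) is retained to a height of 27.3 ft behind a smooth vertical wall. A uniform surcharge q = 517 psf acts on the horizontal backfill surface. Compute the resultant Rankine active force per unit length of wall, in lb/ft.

K_a = tan²(45° − φ/2) = 0.2464.
Soil triangle: ½ K_a γ H² = 0.5×0.2464×118.3×27.3² = 10860 lb/ft.
Surcharge rectangle: K_a q H = 0.2464×517×27.3 = 3478 lb/ft.
Total = 10860 + 3478 = 14340 lb/ft.

14300 lb/ft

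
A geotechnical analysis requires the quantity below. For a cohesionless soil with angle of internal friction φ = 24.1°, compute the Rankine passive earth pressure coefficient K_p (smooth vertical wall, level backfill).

2.38

K_p = (1 + sin φ)/(1 − sin φ) = tan²(45° + 24.1°/2) = 2.380.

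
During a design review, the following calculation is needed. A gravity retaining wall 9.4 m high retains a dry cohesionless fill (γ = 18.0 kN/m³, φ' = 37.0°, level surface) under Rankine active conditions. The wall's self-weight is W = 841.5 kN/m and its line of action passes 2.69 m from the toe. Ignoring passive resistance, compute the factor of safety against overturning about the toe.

K_a = tan²(45° − 37.0°/2) = 0.2486.
P_a = ½K_aγH² = 0.5×0.2486×18.0×9.4² = 197.7 kN/m, acting at H/3 = 3.133 m above the base.
Overturning moment M_o = P_a × H/3 = 197.7 × 3.133 = 619.4.
Resisting moment M_r = W × 2.69 = 841.5 × 2.69 = 2264.
FS_overturning = M_r/M_o = 2264/619.4 = 3.655.

3.65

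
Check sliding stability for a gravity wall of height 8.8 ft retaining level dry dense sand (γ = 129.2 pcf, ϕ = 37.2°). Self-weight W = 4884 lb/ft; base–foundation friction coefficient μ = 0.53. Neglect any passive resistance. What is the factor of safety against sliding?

2.10

K_a = tan²(45° − 37.2°/2) = 0.2464.
P_a = ½K_aγH² = 0.5×0.2464×129.2×8.8² = 1233 lb/ft, acting at H/3 = 2.933 ft above the base.
FS_sliding = μW / P_a = 0.53×4884 / 1233 = 2.100.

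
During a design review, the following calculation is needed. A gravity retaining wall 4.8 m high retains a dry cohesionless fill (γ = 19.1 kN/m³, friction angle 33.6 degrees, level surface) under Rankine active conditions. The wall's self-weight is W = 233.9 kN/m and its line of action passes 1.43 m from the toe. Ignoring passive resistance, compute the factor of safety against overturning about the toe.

3.30

K_a = tan²(45° − 33.6°/2) = 0.2875.
P_a = ½K_aγH² = 0.5×0.2875×19.1×4.8² = 63.26 kN/m, acting at H/3 = 1.600 m above the base.
Overturning moment M_o = P_a × H/3 = 63.26 × 1.600 = 101.2.
Resisting moment M_r = W × 1.43 = 233.9 × 1.43 = 334.5.
FS_overturning = M_r/M_o = 334.5/101.2 = 3.305.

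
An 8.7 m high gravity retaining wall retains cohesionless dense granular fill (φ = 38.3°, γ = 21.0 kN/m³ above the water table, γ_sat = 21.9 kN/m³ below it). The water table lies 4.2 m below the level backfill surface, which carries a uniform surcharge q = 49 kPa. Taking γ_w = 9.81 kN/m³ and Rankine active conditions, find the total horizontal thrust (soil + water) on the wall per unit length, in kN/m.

K_a = tan²(45° − φ/2) = 0.2347.
γ' = 21.9 − 9.81 = 12.09 kN/m³. h₂ = H − d_w = 4.5 m.
σ'_h: at surface K_a·q = 11.50; at WT K_a(q+γd_w) = 32.21; at base K_a(q+γd_w+γ'h₂) = 44.98 kPa.
P₁ = ½(11.50+32.21)×4.2 = 91.79; P₂ = ½(32.21+44.98)×4.5 = 173.7; P_w = ½γ_w h₂² = 99.33.
Total = 91.79+173.7+99.33 = 364.8 kN/m.

365 kN/m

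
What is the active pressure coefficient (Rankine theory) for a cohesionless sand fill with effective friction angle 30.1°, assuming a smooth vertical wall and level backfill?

0.332

K_a = (1 − sin φ)/(1 + sin φ) = (1 − sin 30.1°)/(1 + sin 30.1°) = 0.3320.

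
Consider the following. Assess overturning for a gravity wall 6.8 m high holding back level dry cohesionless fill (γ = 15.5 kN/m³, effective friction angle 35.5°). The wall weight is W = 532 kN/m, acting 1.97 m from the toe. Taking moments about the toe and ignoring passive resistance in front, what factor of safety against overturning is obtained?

K_a = tan²(45° − 35.5°/2) = 0.2653.
P_a = ½K_aγH² = 0.5×0.2653×15.5×6.8² = 95.06 kN/m, acting at H/3 = 2.267 m above the base.
Overturning moment M_o = P_a × H/3 = 95.06 × 2.267 = 215.5.
Resisting moment M_r = W × 1.97 = 532 × 1.97 = 1048.
FS_overturning = M_r/M_o = 1048/215.5 = 4.864.

4.86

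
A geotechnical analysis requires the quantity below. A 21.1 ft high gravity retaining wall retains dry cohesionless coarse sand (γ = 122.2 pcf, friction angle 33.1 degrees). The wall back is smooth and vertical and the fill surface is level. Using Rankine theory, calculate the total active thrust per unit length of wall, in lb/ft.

7990 lb/ft

K_a = tan²(45° − φ/2) = 0.2936.
P_a = ½ K_a γ H² = 0.5 × 0.2936 × 122.2 × 21.1² = 7986 lb/ft.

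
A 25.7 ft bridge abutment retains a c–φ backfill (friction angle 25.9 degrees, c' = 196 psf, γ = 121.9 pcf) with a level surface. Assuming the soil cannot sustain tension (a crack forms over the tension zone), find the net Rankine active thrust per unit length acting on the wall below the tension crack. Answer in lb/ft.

K_a = 0.3920; √K_a = 0.6261.
Tension-crack depth z_c = 2c/(γ√K_a) = 2×196/(121.9×0.6261) = 5.136 ft.
σ_a at base = K_a γ H − 2c√K_a = 0.3920×121.9×25.7 − 2×196×0.6261 = 982.6 psf.
P_a = ½ × 982.6 × (H − z_c) = 0.5×982.6×20.56 = 10100 lb/ft.

10100 lb/ft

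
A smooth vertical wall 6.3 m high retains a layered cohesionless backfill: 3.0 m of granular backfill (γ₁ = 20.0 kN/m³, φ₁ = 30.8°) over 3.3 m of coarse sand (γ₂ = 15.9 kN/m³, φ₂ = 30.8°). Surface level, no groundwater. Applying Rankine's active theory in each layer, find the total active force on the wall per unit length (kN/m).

121 kN/m

K_a1 = tan²(45°−30.8°/2) = 0.3227; K_a2 = tan²(45°−30.8°/2) = 0.3227.
Layer 1: σ at base = K_a1 γ₁ h₁ = 19.36 kPa; P₁ = ½×19.36×3.0 = 29.04.
Layer 2: σ_v at top = γ₁h₁ = 60.00; σ_h top = K_a2×60.00 = 19.36; σ_h base = K_a2×(60.00+15.9×3.3) = 36.30.
P₂ = ½(19.36+36.30)×3.3 = 91.84. Total P_a = 29.04+91.84 = 120.9 kN/m.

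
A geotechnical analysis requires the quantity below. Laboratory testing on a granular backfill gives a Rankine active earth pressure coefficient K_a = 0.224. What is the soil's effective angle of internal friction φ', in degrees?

K_a = tan²(45° − φ/2) ⇒ 45° − φ/2 = arctan(√0.224) = 25.33°.
φ = 2(45° − 25.33°) = 39.34°.

39.3°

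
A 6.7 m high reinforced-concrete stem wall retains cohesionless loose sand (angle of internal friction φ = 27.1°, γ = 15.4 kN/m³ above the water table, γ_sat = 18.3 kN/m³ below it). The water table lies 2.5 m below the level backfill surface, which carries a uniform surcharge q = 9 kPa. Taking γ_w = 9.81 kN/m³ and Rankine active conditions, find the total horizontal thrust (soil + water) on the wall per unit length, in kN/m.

216 kN/m

K_a = tan²(45° − φ/2) = 0.3741.
γ' = 18.3 − 9.81 = 8.490 kN/m³. h₂ = H − d_w = 4.2 m.
σ'_h: at surface K_a·q = 3.367; at WT K_a(q+γd_w) = 17.77; at base K_a(q+γd_w+γ'h₂) = 31.11 kPa.
P₁ = ½(3.367+17.77)×2.5 = 26.42; P₂ = ½(17.77+31.11)×4.2 = 102.6; P_w = ½γ_w h₂² = 86.52.
Total = 26.42+102.6+86.52 = 215.6 kN/m.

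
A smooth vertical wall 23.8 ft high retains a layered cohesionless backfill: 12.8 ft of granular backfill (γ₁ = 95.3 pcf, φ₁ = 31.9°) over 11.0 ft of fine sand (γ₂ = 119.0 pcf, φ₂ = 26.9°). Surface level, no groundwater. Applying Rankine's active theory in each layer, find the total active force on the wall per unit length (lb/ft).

10200 lb/ft

K_a1 = tan²(45°−31.9°/2) = 0.3085; K_a2 = tan²(45°−26.9°/2) = 0.3770.
Layer 1: σ at base = K_a1 γ₁ h₁ = 376.4 psf; P₁ = ½×376.4×12.8 = 2409.
Layer 2: σ_v at top = γ₁h₁ = 1220; σ_h top = K_a2×1220 = 459.9; σ_h base = K_a2×(1220+119.0×11.0) = 953.4.
P₂ = ½(459.9+953.4)×11.0 = 7773. Total P_a = 2409+7773 = 10180 lb/ft.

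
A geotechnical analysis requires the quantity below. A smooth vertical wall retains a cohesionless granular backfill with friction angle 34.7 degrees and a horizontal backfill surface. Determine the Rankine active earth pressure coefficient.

K_a = (1 − sin φ)/(1 + sin φ) = (1 − sin 34.7°)/(1 + sin 34.7°) = 0.2745.

0.274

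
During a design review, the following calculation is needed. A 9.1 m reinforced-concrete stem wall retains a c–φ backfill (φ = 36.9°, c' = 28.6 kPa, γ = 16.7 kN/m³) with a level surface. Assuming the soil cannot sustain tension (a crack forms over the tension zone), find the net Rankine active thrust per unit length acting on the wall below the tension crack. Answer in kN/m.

K_a = 0.2497; √K_a = 0.4997.
Tension-crack depth z_c = 2c/(γ√K_a) = 2×28.6/(16.7×0.4997) = 6.855 m.
σ_a at base = K_a γ H − 2c√K_a = 0.2497×16.7×9.1 − 2×28.6×0.4997 = 9.361 kPa.
P_a = ½ × 9.361 × (H − z_c) = 0.5×9.361×2.245 = 10.51 kN/m.

10.5 kN/m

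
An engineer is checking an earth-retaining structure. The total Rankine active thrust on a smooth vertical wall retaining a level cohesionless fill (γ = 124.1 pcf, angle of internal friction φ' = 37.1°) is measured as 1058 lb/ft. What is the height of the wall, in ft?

8.30 ft

K_a = 0.2475. P_a = ½ K_a γ H² ⇒ H = √(2P_a/(K_a γ)).
H = √(2×1058/(0.2475×124.1)) = 8.300 ft.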